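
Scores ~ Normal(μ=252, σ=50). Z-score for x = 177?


z = (x - μ)/σ = (177 - 252)/50 = -1.5

z = -1.5


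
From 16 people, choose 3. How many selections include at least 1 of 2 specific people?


Complement: C(16,3) - C(14,3) = 560 - 364 = 196

196


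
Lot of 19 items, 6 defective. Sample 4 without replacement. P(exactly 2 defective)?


Hypergeometric: C(6,2)×C(13,2)/C(19,4)
= 15×78/3876 = 195/646

P(X=2) = 195/646 ≈ 30.19%


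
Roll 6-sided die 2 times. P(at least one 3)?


P(no 3)^2 = (5/6)^2 = 25/36
P(≥1) = 1 - 25/36 = 11/36

P = 11/36 ≈ 30.56%


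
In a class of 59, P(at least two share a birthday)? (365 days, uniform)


P(all different) = Π(365-i)/365 for i=0..58
= 0.007011
P(match) = 1 - 0.007011 = 0.992989

P ≈ 0.9930 ≈ 99.30%


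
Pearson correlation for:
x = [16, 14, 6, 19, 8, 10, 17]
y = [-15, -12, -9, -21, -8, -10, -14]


n=7, Σx=90, Σy=-89, Σxy=-1263, Σx²=1302, Σy²=1251
r = (7×(-1263) - 90×(-89))/√((7×1302 - 90²)(7×1251 - (-89)²))
= -831/√(1014×836) = -831/√847704 ≈ -831/920.7084 ≈ -0.9026

r ≈ -0.9026


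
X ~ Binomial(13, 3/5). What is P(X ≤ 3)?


P(X ≤ 3) = Σ P(X=i) for i=0..3
P(X=0) = 8192/1220703125
P(X=1) = 159744/1220703125
P(X=2) = 1437696/1220703125
P(X=3) = 7907328/1220703125
Sum = 1902592/244140625

P(X ≤ 3) = 1902592/244140625 ≈ 0.78%


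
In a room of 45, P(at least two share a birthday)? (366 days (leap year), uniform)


P(all different) = Π(366-i)/366 for i=0..44
= 0.059503
P(match) = 1 - 0.059503 = 0.940497

P ≈ 0.9405 ≈ 94.05%


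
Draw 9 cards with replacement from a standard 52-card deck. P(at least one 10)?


P(not a 10) = 48/52 = 12/13
P(none in 9 draws) = (12/13)^9 = 5159780352/10604499373
P(≥1 10) = 1 - 5159780352/10604499373 = 5444719021/10604499373

P = 5444719021/10604499373 ≈ 51.34%


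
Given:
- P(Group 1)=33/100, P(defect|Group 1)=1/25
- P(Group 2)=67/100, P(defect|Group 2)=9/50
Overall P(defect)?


P(B) = Σ P(B|Aᵢ)×P(Aᵢ)
  1/25×33/100 = 33/2500
  9/50×67/100 = 603/5000
Sum = 669/5000

P(defect) = 669/5000 ≈ 13.38%


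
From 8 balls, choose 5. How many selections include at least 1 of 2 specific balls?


Complement: C(8,5) - C(6,5) = 56 - 6 = 50

50


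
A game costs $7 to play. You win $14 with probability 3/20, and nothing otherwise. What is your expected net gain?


E[gain] = (14-7)×3/20 + (-7)×17/20
= 21/20 - 119/20 = -49/10

Expected net gain = $-49/10 ≈ $-4.90


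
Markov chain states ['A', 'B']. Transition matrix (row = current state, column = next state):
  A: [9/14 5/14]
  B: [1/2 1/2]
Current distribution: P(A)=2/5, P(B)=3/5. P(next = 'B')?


P(next=B) = Σᵢ P(now=i)×P(i→B)
= 2/5×5/14 + 3/5×1/2
= 1/7 + 3/10 = 31/70

P = 31/70 ≈ 0.4429


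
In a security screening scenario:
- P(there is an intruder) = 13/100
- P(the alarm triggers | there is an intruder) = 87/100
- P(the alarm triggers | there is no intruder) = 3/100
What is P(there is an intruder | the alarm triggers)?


Using Bayes' theorem:
P(A|B) = P(B|A)·P(A) / P(B)

P(the alarm triggers) = 87/100 × 13/100 + 3/100 × 87/100
= 1131/10000 + 261/10000 = 87/625

P(there is an intruder|the alarm triggers) = (1131/10000) / (87/625) = 13/16

P(there is an intruder|the alarm triggers) = 13/16 ≈ 81.25%


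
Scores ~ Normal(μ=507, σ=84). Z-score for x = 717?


z = (x - μ)/σ = (717 - 507)/84 = 2.5

z = 2.5


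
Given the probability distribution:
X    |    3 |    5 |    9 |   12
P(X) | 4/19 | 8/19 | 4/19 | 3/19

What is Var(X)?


E[X] = 124/19
E[X²] = 992/19
Var(X) = E[X²] - (E[X])² = 992/19 - 15376/361 = 3472/361

Var(X) = 3472/361 ≈ 9.6177


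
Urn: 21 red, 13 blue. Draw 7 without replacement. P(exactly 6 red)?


Hypergeometric: C(21,6)×C(13,1)/C(34,7)
= 54264×13/5379616 = 5187/39556

P(X=6) = 5187/39556 ≈ 13.11%


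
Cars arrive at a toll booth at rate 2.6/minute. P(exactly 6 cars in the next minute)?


Poisson(λ=2.6): P(X=6) = e^(-λ)×λ^k/k!
= e^(-2.6) × 2.6^6 / 6!
≈ 0.07427357821 × 308.915776 / 720 ≈ 0.031867

P(X=6) ≈ 0.031867 ≈ 3.19%


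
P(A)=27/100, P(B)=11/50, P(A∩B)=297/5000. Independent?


P(A)×P(B) = 297/5000
P(A∩B) = 297/5000
Equal ✓ → Independent

Yes, independent


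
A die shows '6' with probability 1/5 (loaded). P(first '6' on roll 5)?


Geometric: P(X=5) = (1-p)^(k-1)×p = (4/5)^4×1/5 = 256/3125

P(X=5) = 256/3125 ≈ 8.19%


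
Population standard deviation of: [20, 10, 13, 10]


Mean = 53/4
  (20-53/4)²=729/16
  (10-53/4)²=169/16
  (13-53/4)²=1/16
  (10-53/4)²=169/16
Σ(x-μ)² = 267/4
σ² = (267/4)/4 = 267/16

σ = √(267/16) ≈ 4.0850


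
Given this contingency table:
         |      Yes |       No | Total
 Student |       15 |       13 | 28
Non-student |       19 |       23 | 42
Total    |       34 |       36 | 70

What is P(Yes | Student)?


P(Yes | Student) = 15/(15+13) = 15/28

P(Yes|Student) = 15/28 ≈ 53.57%


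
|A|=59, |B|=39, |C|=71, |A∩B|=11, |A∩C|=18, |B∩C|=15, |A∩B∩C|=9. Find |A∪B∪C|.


|A∪B∪C| = 59+39+71-11-18-15+9 = 134

|A∪B∪C| = 134


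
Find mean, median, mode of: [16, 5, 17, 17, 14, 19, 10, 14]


Sorted: [5, 10, 14, 14, 16, 17, 17, 19]
Mean = 112/8 = 14
Median = 15
Freq: {16: 1, 5: 1, 17: 2, 14: 2, 19: 1, 10: 1}
Mode: [14, 17]

Mean=14, Median=15, Mode=[14, 17]


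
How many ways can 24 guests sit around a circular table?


Circular arrangements of 24 distinct objects: fix one position to break rotational symmetry.
(n-1)! = 23! = 25852016738884976640000

25852016738884976640000


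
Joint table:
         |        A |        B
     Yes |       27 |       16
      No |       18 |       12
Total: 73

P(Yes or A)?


P(Yes∨A) = P(Yes) + P(A) - P(Yes∧A)
= (43 + 45 - 27)/73 = 61/73

P = 61/73 ≈ 83.56%


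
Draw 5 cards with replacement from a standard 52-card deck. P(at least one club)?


P(not a club) = 39/52 = 3/4
P(none in 5 draws) = (3/4)^5 = 243/1024
P(≥1 club) = 1 - 243/1024 = 781/1024

P = 781/1024 ≈ 76.27%


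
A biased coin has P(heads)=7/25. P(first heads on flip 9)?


Geometric: P(X=9) = (1-p)^(k-1)×p = (18/25)^8×7/25 = 77139724032/3814697265625

P(X=9) = 77139724032/3814697265625 ≈ 2.02%


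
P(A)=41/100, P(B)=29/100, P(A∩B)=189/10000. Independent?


P(A)×P(B) = 1189/10000
P(A∩B) = 189/10000
Not equal → NOT independent

No, not independent


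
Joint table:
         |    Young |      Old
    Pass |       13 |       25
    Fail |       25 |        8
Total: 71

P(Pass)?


P(Pass) = (13+25)/71 = 38/71

P(Pass) = 38/71 ≈ 53.52%


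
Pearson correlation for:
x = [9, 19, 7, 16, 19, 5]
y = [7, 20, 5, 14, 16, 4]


n=6, Σx=75, Σy=66, Σxy=1026, Σx²=1133, Σy²=942
r = (6×1026 - 75×66)/√((6×1133 - 75²)(6×942 - 66²))
= 1206/√(1173×1296) = 1206/√1520208 ≈ 1206/1232.9672 ≈ 0.9781

r ≈ 0.9781


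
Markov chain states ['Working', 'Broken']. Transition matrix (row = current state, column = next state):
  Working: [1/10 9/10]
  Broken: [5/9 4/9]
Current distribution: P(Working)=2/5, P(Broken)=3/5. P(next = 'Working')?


P(next=Working) = Σᵢ P(now=i)×P(i→Working)
= 2/5×1/10 + 3/5×5/9
= 1/25 + 1/3 = 28/75

P = 28/75 ≈ 0.3733


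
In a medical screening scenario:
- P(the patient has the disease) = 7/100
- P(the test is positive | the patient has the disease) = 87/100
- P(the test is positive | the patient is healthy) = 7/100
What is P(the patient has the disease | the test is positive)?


Using Bayes' theorem:
P(A|B) = P(B|A)·P(A) / P(B)

P(the test is positive) = 87/100 × 7/100 + 7/100 × 93/100
= 609/10000 + 651/10000 = 63/500

P(the patient has the disease|the test is positive) = (609/10000) / (63/500) = 29/60

P(the patient has the disease|the test is positive) = 29/60 ≈ 48.33%


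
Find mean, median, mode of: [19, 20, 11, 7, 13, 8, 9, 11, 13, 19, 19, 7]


Sorted: [7, 7, 8, 9, 11, 11, 13, 13, 19, 19, 19, 20]
Mean = 156/12 = 13
Median = 12
Freq: {19: 3, 20: 1, 11: 2, 7: 2, 13: 2, 8: 1, 9: 1}
Mode: [19]

Mean=13, Median=12, Mode=19


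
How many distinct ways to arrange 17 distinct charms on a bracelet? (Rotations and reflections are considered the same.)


Free circular arrangements: rotations and reflections both identified.
(n-1)!/2 = 16!/2 = 20922789888000/2 = 10461394944000

10461394944000


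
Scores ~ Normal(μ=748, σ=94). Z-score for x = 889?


z = (x - μ)/σ = (889 - 748)/94 = 1.5

z = 1.5


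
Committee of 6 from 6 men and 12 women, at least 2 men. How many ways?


Count by #men:
  2M,4W: C(6,2)×C(12,4)=7425
  3M,3W: C(6,3)×C(12,3)=4400
  4M,2W: C(6,4)×C(12,2)=990
  5M,1W: C(6,5)×C(12,1)=72
  6M,0W: C(6,6)×C(12,0)=1
Total = 12888

12888


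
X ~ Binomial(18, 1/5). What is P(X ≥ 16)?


P(X ≥ 16) = Σ P(X=i) for i=16..18
P(X=16) = 2448/3814697265625
P(X=17) = 72/3814697265625
P(X=18) = 1/3814697265625
Sum = 2521/3814697265625

P(X ≥ 16) = 2521/3814697265625 ≈ 0.00%


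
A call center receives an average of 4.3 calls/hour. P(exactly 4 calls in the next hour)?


Poisson(λ=4.3): P(X=4) = e^(-λ)×λ^k/k!
= e^(-4.3) × 4.3^4 / 4!
≈ 0.01356855901 × 341.8801 / 24 ≈ 0.193284

P(X=4) ≈ 0.193284 ≈ 19.33%


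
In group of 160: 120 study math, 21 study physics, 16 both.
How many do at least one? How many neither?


|A∪B| = 120+21-16 = 125
Neither = 160-125 = 35

At least one: 125; Neither: 35


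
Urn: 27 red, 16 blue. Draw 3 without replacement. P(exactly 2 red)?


Hypergeometric: C(27,2)×C(16,1)/C(43,3)
= 351×16/12341 = 5616/12341

P(X=2) = 5616/12341 ≈ 45.51%


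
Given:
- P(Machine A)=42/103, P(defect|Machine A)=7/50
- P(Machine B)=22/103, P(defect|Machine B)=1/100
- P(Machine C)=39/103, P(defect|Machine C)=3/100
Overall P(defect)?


P(B) = Σ P(B|Aᵢ)×P(Aᵢ)
  7/50×42/103 = 147/2575
  1/100×22/103 = 11/5150
  3/100×39/103 = 117/10300
Sum = 727/10300

P(defect) = 727/10300 ≈ 7.06%


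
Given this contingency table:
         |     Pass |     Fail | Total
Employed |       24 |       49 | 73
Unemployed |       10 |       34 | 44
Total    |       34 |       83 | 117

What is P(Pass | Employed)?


P(Pass | Employed) = 24/(24+49) = 24/73

P(Pass|Employed) = 24/73 ≈ 32.88%


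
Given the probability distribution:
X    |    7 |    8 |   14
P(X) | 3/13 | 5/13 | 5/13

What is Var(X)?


E[X] = 131/13
E[X²] = 1447/13
Var(X) = E[X²] - (E[X])² = 1447/13 - 17161/169 = 1650/169

Var(X) = 1650/169 ≈ 9.7633


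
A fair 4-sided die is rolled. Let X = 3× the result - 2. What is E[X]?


E[die] = (1+4)/2 = 5/2
E[X] = 3×5/2 - 2 = 11/2

E[X] = 11/2


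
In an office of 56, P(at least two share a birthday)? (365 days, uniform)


P(all different) = Π(365-i)/365 for i=0..55
= 0.011668
P(match) = 1 - 0.011668 = 0.988332

P ≈ 0.9883 ≈ 98.83%


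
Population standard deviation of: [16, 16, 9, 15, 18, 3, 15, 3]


Mean = 95/8
  (16-95/8)²=1089/64
  (16-95/8)²=1089/64
  (9-95/8)²=529/64
  (15-95/8)²=625/64
  (18-95/8)²=2401/64
  (3-95/8)²=5041/64
  (15-95/8)²=625/64
  (3-95/8)²=5041/64
Σ(x-μ)² = 2055/8
σ² = (2055/8)/8 = 2055/64

σ = √(2055/64) ≈ 5.6665


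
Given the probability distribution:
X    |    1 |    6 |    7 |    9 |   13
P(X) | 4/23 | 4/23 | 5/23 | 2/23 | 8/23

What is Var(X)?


E[X] = 185/23
E[X²] = 1907/23
Var(X) = E[X²] - (E[X])² = 1907/23 - 34225/529 = 9636/529

Var(X) = 9636/529 ≈ 18.2155


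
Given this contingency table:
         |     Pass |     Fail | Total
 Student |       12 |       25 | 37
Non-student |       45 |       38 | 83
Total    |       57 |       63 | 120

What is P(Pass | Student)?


P(Pass | Student) = 12/(12+25) = 12/37

P(Pass|Student) = 12/37 ≈ 32.43%


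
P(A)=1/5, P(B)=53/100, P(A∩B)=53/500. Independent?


P(A)×P(B) = 53/500
P(A∩B) = 53/500
Equal ✓ → Independent

Yes, independent


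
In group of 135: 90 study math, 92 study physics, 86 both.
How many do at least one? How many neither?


|A∪B| = 90+92-86 = 96
Neither = 135-96 = 39

At least one: 96; Neither: 39


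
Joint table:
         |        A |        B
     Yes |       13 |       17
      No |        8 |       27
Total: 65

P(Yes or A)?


P(Yes∨A) = P(Yes) + P(A) - P(Yes∧A)
= (30 + 21 - 13)/65 = 38/65

P = 38/65 ≈ 58.46%


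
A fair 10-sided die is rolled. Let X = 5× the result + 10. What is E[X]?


E[die] = (1+10)/2 = 11/2
E[X] = 5×11/2 + 10 = 75/2

E[X] = 75/2


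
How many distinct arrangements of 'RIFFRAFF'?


Letters: 8, freq: {'R': 2, 'I': 1, 'F': 4, 'A': 1}
8!/(2!×1!×4!×1!) = 40320/48 = 840

840


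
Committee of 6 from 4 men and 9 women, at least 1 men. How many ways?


Count by #men:
  1M,5W: C(4,1)×C(9,5)=504
  2M,4W: C(4,2)×C(9,4)=756
  3M,3W: C(4,3)×C(9,3)=336
  4M,2W: C(4,4)×C(9,2)=36
Total = 1632

1632


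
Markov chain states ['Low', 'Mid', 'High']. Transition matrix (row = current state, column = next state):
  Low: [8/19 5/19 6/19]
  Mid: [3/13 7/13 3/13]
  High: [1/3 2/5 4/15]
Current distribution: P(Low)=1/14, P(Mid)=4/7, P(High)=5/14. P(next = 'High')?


P(next=High) = Σᵢ P(now=i)×P(i→High)
= 1/14×6/19 + 4/7×3/13 + 5/14×4/15
= 3/133 + 12/91 + 2/21 = 185/741

P = 185/741 ≈ 0.2497


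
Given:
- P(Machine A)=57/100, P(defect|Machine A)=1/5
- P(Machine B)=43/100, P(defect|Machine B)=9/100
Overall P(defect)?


P(B) = Σ P(B|Aᵢ)×P(Aᵢ)
  1/5×57/100 = 57/500
  9/100×43/100 = 387/10000
Sum = 1527/10000

P(defect) = 1527/10000 ≈ 15.27%


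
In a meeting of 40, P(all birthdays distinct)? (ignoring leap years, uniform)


P(all different) = Π(365-i)/365 for i=0..39
= (365/365)×(364/365)×...×(326/365)
= 0.108768

P ≈ 0.1088 ≈ 10.88%


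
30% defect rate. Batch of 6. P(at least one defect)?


P(all good) = (7/10)^6 = 117649/1000000
P(≥1 defect) = 882351/1000000

P = 882351/1000000 ≈ 88.24%


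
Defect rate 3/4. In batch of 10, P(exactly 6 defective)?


Binomial: P(X=6) = C(10,6)×p^6×(1-p)^4
= 210 × 729/4096 × 1/256 = 76545/524288

P(X=6) = 76545/524288 ≈ 14.60%


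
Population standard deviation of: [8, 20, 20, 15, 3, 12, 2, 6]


Mean = 86/8 = 43/4
  (8-43/4)²=121/16
  (20-43/4)²=1369/16
  (20-43/4)²=1369/16
  (15-43/4)²=289/16
  (3-43/4)²=961/16
  (12-43/4)²=25/16
  (2-43/4)²=1225/16
  (6-43/4)²=361/16
Σ(x-μ)² = 715/2
σ² = (715/2)/8 = 715/16

σ = √(715/16) ≈ 6.6849


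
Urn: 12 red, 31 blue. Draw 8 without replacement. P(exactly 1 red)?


Hypergeometric: C(12,1)×C(31,7)/C(43,8)
= 12×2629575/145008513 = 269700/1239389

P(X=1) = 269700/1239389 ≈ 21.76%


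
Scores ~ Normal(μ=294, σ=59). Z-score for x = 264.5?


z = (x - μ)/σ = (264.5 - 294)/59 = -0.5

z = -0.5


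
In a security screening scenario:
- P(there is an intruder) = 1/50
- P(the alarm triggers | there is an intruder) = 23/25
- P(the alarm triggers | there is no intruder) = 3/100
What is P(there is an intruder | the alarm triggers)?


Using Bayes' theorem:
P(A|B) = P(B|A)·P(A) / P(B)

P(the alarm triggers) = 23/25 × 1/50 + 3/100 × 49/50
= 23/1250 + 147/5000 = 239/5000

P(there is an intruder|the alarm triggers) = (23/1250) / (239/5000) = 92/239

P(there is an intruder|the alarm triggers) = 92/239 ≈ 38.49%


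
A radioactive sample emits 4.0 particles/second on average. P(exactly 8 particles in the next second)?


Poisson(λ=4.0): P(X=8) = e^(-λ)×λ^k/k!
= e^(-4.0) × 4.0^8 / 8!
≈ 0.01831563889 × 65536 / 40320 ≈ 0.029770

P(X=8) ≈ 0.029770 ≈ 2.98%


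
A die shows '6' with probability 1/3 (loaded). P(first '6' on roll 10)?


Geometric: P(X=10) = (1-p)^(k-1)×p = (2/3)^9×1/3 = 512/59049

P(X=10) = 512/59049 ≈ 0.87%


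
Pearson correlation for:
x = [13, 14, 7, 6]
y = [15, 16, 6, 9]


n=4, Σx=40, Σy=46, Σxy=515, Σx²=450, Σy²=598
r = (4×515 - 40×46)/√((4×450 - 40²)(4×598 - 46²))
= 220/√(200×276) = 220/√55200 ≈ 220/234.9468 ≈ 0.9364

r ≈ 0.9364


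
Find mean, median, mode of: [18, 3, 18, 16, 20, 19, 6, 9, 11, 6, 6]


Sorted: [3, 6, 6, 6, 9, 11, 16, 18, 18, 19, 20]
Mean = 132/11 = 12
Median = 11
Freq: {18: 2, 3: 1, 16: 1, 20: 1, 19: 1, 6: 3, 9: 1, 11: 1}
Mode: [6]

Mean=12, Median=11, Mode=6


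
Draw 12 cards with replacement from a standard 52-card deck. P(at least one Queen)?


P(not a Queen) = 48/52 = 12/13
P(none in 12 draws) = (12/13)^12 = 8916100448256/23298085122481
P(≥1 Queen) = 1 - 8916100448256/23298085122481 = 14381984674225/23298085122481

P = 14381984674225/23298085122481 ≈ 61.73%


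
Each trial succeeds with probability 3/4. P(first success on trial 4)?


Geometric: P(X=4) = (1-p)^(k-1)×p = (1/4)^3×3/4 = 3/256

P(X=4) = 3/256 ≈ 1.17%


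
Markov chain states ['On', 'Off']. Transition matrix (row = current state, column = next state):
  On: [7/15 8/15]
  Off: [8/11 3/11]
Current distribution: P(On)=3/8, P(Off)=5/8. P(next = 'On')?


P(next=On) = Σᵢ P(now=i)×P(i→On)
= 3/8×7/15 + 5/8×8/11
= 7/40 + 5/11 = 277/440

P = 277/440 ≈ 0.6295


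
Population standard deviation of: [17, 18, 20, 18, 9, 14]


Mean = 96/6 = 16
  (17-16)²=1
  (18-16)²=4
  (20-16)²=16
  (18-16)²=4
  (9-16)²=49
  (14-16)²=4
Σ(x-μ)² = 78
σ² = 78/6 = 13

σ = √(13) ≈ 3.6056


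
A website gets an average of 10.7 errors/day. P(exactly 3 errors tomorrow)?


Poisson(λ=10.7): P(X=3) = e^(-λ)×λ^k/k!
= e^(-10.7) × 10.7^3 / 3!
≈ 2.254493791e-05 × 1225.043 / 6 ≈ 0.004603

P(X=3) ≈ 0.004603 ≈ 0.46%


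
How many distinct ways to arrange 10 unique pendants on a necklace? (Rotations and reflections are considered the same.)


Free circular arrangements: rotations and reflections both identified.
(n-1)!/2 = 9!/2 = 362880/2 = 181440

181440


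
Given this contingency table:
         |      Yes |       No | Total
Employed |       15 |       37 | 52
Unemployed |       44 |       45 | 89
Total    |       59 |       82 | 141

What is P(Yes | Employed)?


P(Yes | Employed) = 15/(15+37) = 15/52

P(Yes|Employed) = 15/52 ≈ 28.85%


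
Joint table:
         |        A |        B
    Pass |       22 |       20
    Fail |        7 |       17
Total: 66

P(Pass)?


P(Pass) = (22+20)/66 = 42/66 = 7/11

P(Pass) = 7/11 ≈ 63.64%


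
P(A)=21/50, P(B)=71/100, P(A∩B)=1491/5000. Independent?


P(A)×P(B) = 1491/5000
P(A∩B) = 1491/5000
Equal ✓ → Independent

Yes, independent


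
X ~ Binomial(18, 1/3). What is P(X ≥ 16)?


P(X ≥ 16) = Σ P(X=i) for i=16..18
P(X=16) = 68/43046721
P(X=17) = 4/43046721
P(X=18) = 1/387420489
Sum = 649/387420489

P(X ≥ 16) = 649/387420489 ≈ 0.00%


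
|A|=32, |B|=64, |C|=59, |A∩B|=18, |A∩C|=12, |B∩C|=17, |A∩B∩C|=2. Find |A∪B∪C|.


|A∪B∪C| = 32+64+59-18-12-17+2 = 110

|A∪B∪C| = 110


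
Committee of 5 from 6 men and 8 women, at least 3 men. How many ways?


Count by #men:
  3M,2W: C(6,3)×C(8,2)=560
  4M,1W: C(6,4)×C(8,1)=120
  5M,0W: C(6,5)×C(8,0)=6
Total = 686

686


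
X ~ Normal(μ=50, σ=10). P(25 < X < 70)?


z₁=(25-50)/10=-2.5, z₂=(70-50)/10=2.0
P = Φ(2.0) - Φ(-2.5) = 0.977250 - 0.006210 = 0.971040 ≈ 0.9710

P(25 < X < 70) ≈ 0.9710


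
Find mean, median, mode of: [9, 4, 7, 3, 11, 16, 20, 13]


Sorted: [3, 4, 7, 9, 11, 13, 16, 20]
Mean = 83/8
Median = 10
Freq: {9: 1, 4: 1, 7: 1, 3: 1, 11: 1, 16: 1, 20: 1, 13: 1}
Mode: No mode

Mean=83/8, Median=10, Mode=No mode


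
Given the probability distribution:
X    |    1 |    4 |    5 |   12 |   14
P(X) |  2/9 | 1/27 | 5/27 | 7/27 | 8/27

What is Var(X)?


E[X] = 77/9
E[X²] = 2723/27
Var(X) = E[X²] - (E[X])² = 2723/27 - 5929/81 = 2240/81

Var(X) = 2240/81 ≈ 27.6543


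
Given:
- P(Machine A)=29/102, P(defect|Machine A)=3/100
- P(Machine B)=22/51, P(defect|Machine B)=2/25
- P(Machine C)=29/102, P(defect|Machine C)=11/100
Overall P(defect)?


P(B) = Σ P(B|Aᵢ)×P(Aᵢ)
  3/100×29/102 = 29/3400
  2/25×22/51 = 44/1275
  11/100×29/102 = 319/10200
Sum = 379/5100

P(defect) = 379/5100 ≈ 7.43%


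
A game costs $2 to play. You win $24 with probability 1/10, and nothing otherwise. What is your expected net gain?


E[gain] = (24-2)×1/10 + (-2)×9/10
= 11/5 - 9/5 = 2/5

Expected net gain = $2/5 ≈ $0.40


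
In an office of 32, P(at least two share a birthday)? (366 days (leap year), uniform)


P(all different) = Π(366-i)/366 for i=0..31
= 0.247626
P(match) = 1 - 0.247626 = 0.752374

P ≈ 0.7524 ≈ 75.24%


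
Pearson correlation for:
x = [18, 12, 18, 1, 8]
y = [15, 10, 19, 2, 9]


n=5, Σx=57, Σy=55, Σxy=806, Σx²=857, Σy²=771
r = (5×806 - 57×55)/√((5×857 - 57²)(5×771 - 55²))
= 895/√(1036×830) = 895/√859880 ≈ 895/927.2971 ≈ 0.9652

r ≈ 0.9652


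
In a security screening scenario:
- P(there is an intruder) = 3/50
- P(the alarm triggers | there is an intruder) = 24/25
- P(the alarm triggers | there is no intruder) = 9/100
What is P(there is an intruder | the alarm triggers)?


Using Bayes' theorem:
P(A|B) = P(B|A)·P(A) / P(B)

P(the alarm triggers) = 24/25 × 3/50 + 9/100 × 47/50
= 36/625 + 423/5000 = 711/5000

P(there is an intruder|the alarm triggers) = (36/625) / (711/5000) = 32/79

P(there is an intruder|the alarm triggers) = 32/79 ≈ 40.51%


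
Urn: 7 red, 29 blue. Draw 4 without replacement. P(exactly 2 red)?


Hypergeometric: C(7,2)×C(29,2)/C(36,4)
= 21×406/58905 = 406/2805

P(X=2) = 406/2805 ≈ 14.47%


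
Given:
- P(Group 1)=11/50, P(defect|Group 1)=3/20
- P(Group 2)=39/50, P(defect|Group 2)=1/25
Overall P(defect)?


P(B) = Σ P(B|Aᵢ)×P(Aᵢ)
  3/20×11/50 = 33/1000
  1/25×39/50 = 39/1250
Sum = 321/5000

P(defect) = 321/5000 ≈ 6.42%


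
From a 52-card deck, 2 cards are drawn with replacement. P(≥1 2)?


P(not a 2) = 48/52 = 12/13
P(none in 2 draws) = (12/13)^2 = 144/169
P(≥1 2) = 1 - 144/169 = 25/169

P = 25/169 ≈ 14.79%


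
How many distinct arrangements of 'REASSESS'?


Letters: 8, freq: {'R': 1, 'E': 2, 'A': 1, 'S': 4}
8!/(1!×2!×1!×4!) = 40320/48 = 840

840


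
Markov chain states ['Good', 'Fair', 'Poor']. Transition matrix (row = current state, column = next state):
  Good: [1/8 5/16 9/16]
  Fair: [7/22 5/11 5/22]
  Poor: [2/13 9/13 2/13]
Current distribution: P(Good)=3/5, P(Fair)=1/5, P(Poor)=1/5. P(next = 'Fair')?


P(next=Fair) = Σᵢ P(now=i)×P(i→Fair)
= 3/5×5/16 + 1/5×5/11 + 1/5×9/13
= 3/16 + 1/11 + 9/65 = 4769/11440

P = 4769/11440 ≈ 0.4169


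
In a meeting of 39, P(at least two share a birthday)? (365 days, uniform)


P(all different) = Π(365-i)/365 for i=0..38
= 0.121780
P(match) = 1 - 0.121780 = 0.878220

P ≈ 0.8782 ≈ 87.82%


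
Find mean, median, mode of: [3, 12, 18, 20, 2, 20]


Sorted: [2, 3, 12, 18, 20, 20]
Mean = 75/6 = 25/2
Median = 15
Freq: {3: 1, 12: 1, 18: 1, 20: 2, 2: 1}
Mode: [20]

Mean=25/2, Median=15, Mode=20


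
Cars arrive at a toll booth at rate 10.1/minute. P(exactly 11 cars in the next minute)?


Poisson(λ=10.1): P(X=11) = e^(-λ)×λ^k/k!
= e^(-10.1) × 10.1^11 / 11!
≈ 4.107955523e-05 × 111566834667 / 39916800 ≈ 0.114817

P(X=11) ≈ 0.114817 ≈ 11.48%


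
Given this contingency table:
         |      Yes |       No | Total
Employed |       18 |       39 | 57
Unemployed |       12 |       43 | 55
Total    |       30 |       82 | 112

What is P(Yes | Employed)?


P(Yes | Employed) = 18/(18+39) = 18/57 = 6/19

P(Yes|Employed) = 6/19 ≈ 31.58%


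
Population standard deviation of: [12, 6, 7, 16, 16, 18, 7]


Mean = 82/7
  (12-82/7)²=4/49
  (6-82/7)²=1600/49
  (7-82/7)²=1089/49
  (16-82/7)²=900/49
  (16-82/7)²=900/49
  (18-82/7)²=1936/49
  (7-82/7)²=1089/49
Σ(x-μ)² = 1074/7
σ² = (1074/7)/7 = 1074/49

σ = √(1074/49) ≈ 4.6817


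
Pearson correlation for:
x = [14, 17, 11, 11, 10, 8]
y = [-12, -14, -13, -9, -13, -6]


n=6, Σx=71, Σy=-67, Σxy=-826, Σx²=891, Σy²=795
r = (6×(-826) - 71×(-67))/√((6×891 - 71²)(6×795 - (-67)²))
= -199/√(305×281) = -199/√85705 ≈ -199/292.7542 ≈ -0.6798

r ≈ -0.6798


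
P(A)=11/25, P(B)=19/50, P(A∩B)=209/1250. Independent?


P(A)×P(B) = 209/1250
P(A∩B) = 209/1250
Equal ✓ → Independent

Yes, independent


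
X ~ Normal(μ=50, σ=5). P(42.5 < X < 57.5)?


z₁=(42.5-50)/5=-1.5, z₂=(57.5-50)/5=1.5
P = Φ(1.5) - Φ(-1.5) = 0.933193 - 0.066807 = 0.866386 ≈ 0.8664

P(42.5 < X < 57.5) ≈ 0.8664


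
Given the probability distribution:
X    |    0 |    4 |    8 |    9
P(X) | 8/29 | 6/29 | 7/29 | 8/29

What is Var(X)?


E[X] = 152/29
E[X²] = 1192/29
Var(X) = E[X²] - (E[X])² = 1192/29 - 23104/841 = 11464/841

Var(X) = 11464/841 ≈ 13.6314


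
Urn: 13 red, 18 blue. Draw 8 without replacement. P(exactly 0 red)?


Hypergeometric: C(13,0)×C(18,8)/C(31,8)
= 1×43758/7888725 = 374/67425

P(X=0) = 374/67425 ≈ 0.55%


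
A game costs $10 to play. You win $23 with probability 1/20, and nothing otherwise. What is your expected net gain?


E[gain] = (23-10)×1/20 + (-10)×19/20
= 13/20 - 19/2 = -177/20

Expected net gain = $-177/20 ≈ $-8.85


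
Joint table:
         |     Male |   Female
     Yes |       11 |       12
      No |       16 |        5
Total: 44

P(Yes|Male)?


P(Yes|Male) = 11/(11+16) = 11/27

P = 11/27 ≈ 40.74%


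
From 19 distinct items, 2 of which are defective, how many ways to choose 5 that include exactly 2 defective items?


Choose 2 of the 2 defective items and 3 of the other 17 items:
C(2,2)×C(17,3) = 1×680 = 680

680


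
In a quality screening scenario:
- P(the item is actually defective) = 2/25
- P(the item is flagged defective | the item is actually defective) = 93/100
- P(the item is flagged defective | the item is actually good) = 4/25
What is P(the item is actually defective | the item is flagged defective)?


Using Bayes' theorem:
P(A|B) = P(B|A)·P(A) / P(B)

P(the item is flagged defective) = 93/100 × 2/25 + 4/25 × 23/25
= 93/1250 + 92/625 = 277/1250

P(the item is actually defective|the item is flagged defective) = (93/1250) / (277/1250) = 93/277

P(the item is actually defective|the item is flagged defective) = 93/277 ≈ 33.57%


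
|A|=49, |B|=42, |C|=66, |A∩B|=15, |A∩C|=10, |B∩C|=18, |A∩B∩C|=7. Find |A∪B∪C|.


|A∪B∪C| = 49+42+66-15-10-18+7 = 121

|A∪B∪C| = 121


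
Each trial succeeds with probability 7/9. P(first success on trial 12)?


Geometric: P(X=12) = (1-p)^(k-1)×p = (2/9)^11×7/9 = 14336/282429536481

P(X=12) = 14336/282429536481 ≈ 0.00%


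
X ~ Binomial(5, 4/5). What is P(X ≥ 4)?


P(X ≥ 4) = Σ P(X=i) for i=4..5
P(X=4) = 256/625
P(X=5) = 1024/3125
Sum = 2304/3125

P(X ≥ 4) = 2304/3125 ≈ 73.73%


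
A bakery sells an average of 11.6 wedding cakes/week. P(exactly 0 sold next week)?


Poisson(λ=11.6): P(X=0) = e^(-λ)×λ^k/k!
= e^(-11.6) × 11.6^0 / 0!
≈ 9.166087736e-06 × 1 / 1 ≈ 0.000009

P(X=0) ≈ 0.000009 ≈ 0.00%


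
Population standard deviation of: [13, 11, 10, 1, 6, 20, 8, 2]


Mean = 71/8
  (13-71/8)²=1089/64
  (11-71/8)²=289/64
  (10-71/8)²=81/64
  (1-71/8)²=3969/64
  (6-71/8)²=529/64
  (20-71/8)²=7921/64
  (8-71/8)²=49/64
  (2-71/8)²=3025/64
Σ(x-μ)² = 2119/8
σ² = (2119/8)/8 = 2119/64

σ = √(2119/64) ≈ 5.7541


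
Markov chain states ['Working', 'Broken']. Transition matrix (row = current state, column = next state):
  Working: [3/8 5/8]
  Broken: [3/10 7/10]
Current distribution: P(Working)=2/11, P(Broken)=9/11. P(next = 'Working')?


P(next=Working) = Σᵢ P(now=i)×P(i→Working)
= 2/11×3/8 + 9/11×3/10
= 3/44 + 27/110 = 69/220

P = 69/220 ≈ 0.3136


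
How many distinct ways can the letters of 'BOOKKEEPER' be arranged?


Letters: 10, freq: {'B': 1, 'O': 2, 'K': 2, 'E': 3, 'P': 1, 'R': 1}
10!/(1!×2!×2!×3!×1!×1!) = 3628800/24 = 151200

151200


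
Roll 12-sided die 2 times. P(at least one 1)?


P(no 1)^2 = (11/12)^2 = 121/144
P(≥1) = 1 - 121/144 = 23/144

P = 23/144 ≈ 15.97%


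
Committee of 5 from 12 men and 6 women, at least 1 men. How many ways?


Count by #men:
  1M,4W: C(12,1)×C(6,4)=180
  2M,3W: C(12,2)×C(6,3)=1320
  3M,2W: C(12,3)×C(6,2)=3300
  4M,1W: C(12,4)×C(6,1)=2970
  5M,0W: C(12,5)×C(6,0)=792
Total = 8562

8562


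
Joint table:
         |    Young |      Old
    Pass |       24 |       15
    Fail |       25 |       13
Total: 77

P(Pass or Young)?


P(Pass∨Young) = P(Pass) + P(Young) - P(Pass∧Young)
= (39 + 49 - 24)/77 = 64/77

P = 64/77 ≈ 83.12%


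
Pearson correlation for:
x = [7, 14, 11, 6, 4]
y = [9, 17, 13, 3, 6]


n=5, Σx=42, Σy=48, Σxy=486, Σx²=418, Σy²=584
r = (5×486 - 42×48)/√((5×418 - 42²)(5×584 - 48²))
= 414/√(326×616) = 414/√200816 ≈ 414/448.1250 ≈ 0.9238

r ≈ 0.9238


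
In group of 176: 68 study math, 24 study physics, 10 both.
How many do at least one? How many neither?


|A∪B| = 68+24-10 = 82
Neither = 176-82 = 94

At least one: 82; Neither: 94


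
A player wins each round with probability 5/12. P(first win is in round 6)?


Geometric: P(X=6) = (1-p)^(k-1)×p = (7/12)^5×5/12 = 84035/2985984

P(X=6) = 84035/2985984 ≈ 2.81%


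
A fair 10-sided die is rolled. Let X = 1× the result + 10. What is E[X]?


E[die] = (1+10)/2 = 11/2
E[X] = 1×11/2 + 10 = 31/2

E[X] = 31/2


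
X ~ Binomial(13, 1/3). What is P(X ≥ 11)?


P(X ≥ 11) = Σ P(X=i) for i=11..13
P(X=11) = 104/531441
P(X=12) = 26/1594323
P(X=13) = 1/1594323
Sum = 113/531441

P(X ≥ 11) = 113/531441 ≈ 0.02%


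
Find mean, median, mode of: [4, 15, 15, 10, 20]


Sorted: [4, 10, 15, 15, 20]
Mean = 64/5
Median = 15
Freq: {4: 1, 15: 2, 10: 1, 20: 1}
Mode: [15]

Mean=64/5, Median=15, Mode=15


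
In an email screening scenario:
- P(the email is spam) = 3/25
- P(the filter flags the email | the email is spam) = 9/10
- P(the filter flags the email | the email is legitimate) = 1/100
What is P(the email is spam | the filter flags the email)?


Using Bayes' theorem:
P(A|B) = P(B|A)·P(A) / P(B)

P(the filter flags the email) = 9/10 × 3/25 + 1/100 × 22/25
= 27/250 + 11/1250 = 73/625

P(the email is spam|the filter flags the email) = (27/250) / (73/625) = 135/146

P(the email is spam|the filter flags the email) = 135/146 ≈ 92.47%


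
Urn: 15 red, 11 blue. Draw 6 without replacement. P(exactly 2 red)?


Hypergeometric: C(15,2)×C(11,4)/C(26,6)
= 105×330/230230 = 45/299

P(X=2) = 45/299 ≈ 15.05%


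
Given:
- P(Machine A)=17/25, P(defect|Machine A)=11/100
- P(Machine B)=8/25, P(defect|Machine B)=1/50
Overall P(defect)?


P(B) = Σ P(B|Aᵢ)×P(Aᵢ)
  11/100×17/25 = 187/2500
  1/50×8/25 = 4/625
Sum = 203/2500

P(defect) = 203/2500 ≈ 8.12%


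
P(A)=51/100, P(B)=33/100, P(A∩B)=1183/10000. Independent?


P(A)×P(B) = 1683/10000
P(A∩B) = 1183/10000
Not equal → NOT independent

No, not independent


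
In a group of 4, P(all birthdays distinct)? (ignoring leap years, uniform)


P(all different) = Π(365-i)/365 for i=0..3
= (365/365)×(364/365)×...×(362/365)
= 0.983644

P ≈ 0.9836 ≈ 98.36%


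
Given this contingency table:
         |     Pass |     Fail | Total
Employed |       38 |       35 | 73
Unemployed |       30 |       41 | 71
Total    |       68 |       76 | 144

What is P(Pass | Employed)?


P(Pass | Employed) = 38/(38+35) = 38/73

P(Pass|Employed) = 38/73 ≈ 52.05%


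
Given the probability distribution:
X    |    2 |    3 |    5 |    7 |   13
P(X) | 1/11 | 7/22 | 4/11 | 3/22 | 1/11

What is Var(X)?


E[X] = 56/11
E[X²] = 378/11
Var(X) = E[X²] - (E[X])² = 378/11 - 3136/121 = 1022/121

Var(X) = 1022/121 ≈ 8.4463


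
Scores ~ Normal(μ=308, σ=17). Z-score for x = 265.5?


z = (x - μ)/σ = (265.5 - 308)/17 = -2.5

z = -2.5


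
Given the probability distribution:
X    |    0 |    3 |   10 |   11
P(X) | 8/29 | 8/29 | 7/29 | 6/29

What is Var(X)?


E[X] = 160/29
E[X²] = 1498/29
Var(X) = E[X²] - (E[X])² = 1498/29 - 25600/841 = 17842/841

Var(X) = 17842/841 ≈ 21.2152


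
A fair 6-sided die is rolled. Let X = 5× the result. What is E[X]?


E[die] = (1+6)/2 = 7/2
E[X] = 5 × 7/2 = 35/2

E[X] = 35/2


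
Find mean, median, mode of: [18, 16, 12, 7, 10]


Sorted: [7, 10, 12, 16, 18]
Mean = 63/5
Median = 12
Freq: {18: 1, 16: 1, 12: 1, 7: 1, 10: 1}
Mode: No mode

Mean=63/5, Median=12, Mode=No mode


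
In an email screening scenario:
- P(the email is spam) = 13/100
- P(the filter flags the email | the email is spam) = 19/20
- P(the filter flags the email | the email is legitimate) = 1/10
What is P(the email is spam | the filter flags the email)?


Using Bayes' theorem:
P(A|B) = P(B|A)·P(A) / P(B)

P(the filter flags the email) = 19/20 × 13/100 + 1/10 × 87/100
= 247/2000 + 87/1000 = 421/2000

P(the email is spam|the filter flags the email) = (247/2000) / (421/2000) = 247/421

P(the email is spam|the filter flags the email) = 247/421 ≈ 58.67%


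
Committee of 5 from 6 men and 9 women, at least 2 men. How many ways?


Count by #men:
  2M,3W: C(6,2)×C(9,3)=1260
  3M,2W: C(6,3)×C(9,2)=720
  4M,1W: C(6,4)×C(9,1)=135
  5M,0W: C(6,5)×C(9,0)=6
Total = 2121

2121


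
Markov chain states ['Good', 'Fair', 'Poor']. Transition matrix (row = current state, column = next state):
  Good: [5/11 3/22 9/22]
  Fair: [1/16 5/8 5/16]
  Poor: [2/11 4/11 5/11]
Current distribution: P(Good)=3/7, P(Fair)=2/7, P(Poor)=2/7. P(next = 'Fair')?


P(next=Fair) = Σᵢ P(now=i)×P(i→Fair)
= 3/7×3/22 + 2/7×5/8 + 2/7×4/11
= 9/154 + 5/28 + 8/77 = 15/44

P = 15/44 ≈ 0.3409


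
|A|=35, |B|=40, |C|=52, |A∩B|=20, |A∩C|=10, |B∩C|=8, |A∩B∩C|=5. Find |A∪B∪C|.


|A∪B∪C| = 35+40+52-20-10-8+5 = 94

|A∪B∪C| = 94


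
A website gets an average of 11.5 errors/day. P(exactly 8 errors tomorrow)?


Poisson(λ=11.5): P(X=8) = e^(-λ)×λ^k/k!
= e^(-11.5) × 11.5^8 / 8!
≈ 1.01300936e-05 × 305902286.254 / 40320 ≈ 0.076856

P(X=8) ≈ 0.076856 ≈ 7.69%


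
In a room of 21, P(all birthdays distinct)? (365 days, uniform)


P(all different) = Π(365-i)/365 for i=0..20
= (365/365)×(364/365)×...×(345/365)
= 0.556312

P ≈ 0.5563 ≈ 55.63%


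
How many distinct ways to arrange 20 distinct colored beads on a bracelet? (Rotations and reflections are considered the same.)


Free circular arrangements: rotations and reflections both identified.
(n-1)!/2 = 19!/2 = 121645100408832000/2 = 60822550204416000

60822550204416000


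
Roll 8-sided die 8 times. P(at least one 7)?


P(no 7)^8 = (7/8)^8 = 5764801/16777216
P(≥1) = 1 - 5764801/16777216 = 11012415/16777216

P = 11012415/16777216 ≈ 65.64%


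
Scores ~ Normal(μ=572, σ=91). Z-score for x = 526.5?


z = (x - μ)/σ = (526.5 - 572)/91 = -0.5

z = -0.5


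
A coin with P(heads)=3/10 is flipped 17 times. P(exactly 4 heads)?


Binomial: P(X=4) = C(17,4)×p^4×(1-p)^13
= 2380 × 81/10000 × 96889010407/10000000000000 = 933913171313073/5000000000000000

P(X=4) = 933913171313073/5000000000000000 ≈ 18.68%


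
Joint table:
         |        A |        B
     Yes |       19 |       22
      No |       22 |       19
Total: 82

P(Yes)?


P(Yes) = (19+22)/82 = 41/82 = 1/2

P(Yes) = 1/2 ≈ 50.00%


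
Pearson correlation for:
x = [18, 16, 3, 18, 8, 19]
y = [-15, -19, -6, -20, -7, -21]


n=6, Σx=82, Σy=-88, Σxy=-1407, Σx²=1338, Σy²=1512
r = (6×(-1407) - 82×(-88))/√((6×1338 - 82²)(6×1512 - (-88)²))
= -1226/√(1304×1328) = -1226/√1731712 ≈ -1226/1315.9453 ≈ -0.9316

r ≈ -0.9316


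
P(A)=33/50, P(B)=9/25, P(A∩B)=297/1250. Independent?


P(A)×P(B) = 297/1250
P(A∩B) = 297/1250
Equal ✓ → Independent

Yes, independent


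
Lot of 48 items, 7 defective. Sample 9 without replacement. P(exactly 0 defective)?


Hypergeometric: C(7,0)×C(41,9)/C(48,9)
= 1×350343565/1677106640 = 155363/743728

P(X=0) = 155363/743728 ≈ 20.89%


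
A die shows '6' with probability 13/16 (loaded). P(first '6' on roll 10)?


Geometric: P(X=10) = (1-p)^(k-1)×p = (3/16)^9×13/16 = 255879/1099511627776

P(X=10) = 255879/1099511627776 ≈ 0.00%


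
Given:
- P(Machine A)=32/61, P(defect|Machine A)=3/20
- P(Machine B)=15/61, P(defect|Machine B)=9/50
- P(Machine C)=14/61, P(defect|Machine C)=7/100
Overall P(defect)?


P(B) = Σ P(B|Aᵢ)×P(Aᵢ)
  3/20×32/61 = 24/305
  9/50×15/61 = 27/610
  7/100×14/61 = 49/3050
Sum = 212/1525

P(defect) = 212/1525 ≈ 13.90%


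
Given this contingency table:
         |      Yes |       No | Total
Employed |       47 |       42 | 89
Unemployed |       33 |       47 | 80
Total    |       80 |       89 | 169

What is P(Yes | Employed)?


P(Yes | Employed) = 47/(47+42) = 47/89

P(Yes|Employed) = 47/89 ≈ 52.81%


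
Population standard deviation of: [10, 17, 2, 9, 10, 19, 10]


Mean = 77/7 = 11
  (10-11)²=1
  (17-11)²=36
  (2-11)²=81
  (9-11)²=4
  (10-11)²=1
  (19-11)²=64
  (10-11)²=1
Σ(x-μ)² = 188
σ² = 188/7

σ = √(188/7) ≈ 5.1824


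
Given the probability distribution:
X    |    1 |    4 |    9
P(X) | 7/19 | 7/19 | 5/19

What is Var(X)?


E[X] = 80/19
E[X²] = 524/19
Var(X) = E[X²] - (E[X])² = 524/19 - 6400/361 = 3556/361

Var(X) = 3556/361 ≈ 9.8504


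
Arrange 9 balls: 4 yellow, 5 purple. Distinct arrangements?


9!/(4!×5!) = 126

126


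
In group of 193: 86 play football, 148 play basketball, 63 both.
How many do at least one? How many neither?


|A∪B| = 86+148-63 = 171
Neither = 193-171 = 22

At least one: 171; Neither: 22


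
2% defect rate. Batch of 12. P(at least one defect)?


P(all good) = (49/50)^12 = 191581231380566414401/244140625000000000000
P(≥1 defect) = 52559393619433585599/244140625000000000000

P = 52559393619433585599/244140625000000000000 ≈ 21.53%


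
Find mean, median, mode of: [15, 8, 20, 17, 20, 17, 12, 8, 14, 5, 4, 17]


Sorted: [4, 5, 8, 8, 12, 14, 15, 17, 17, 17, 20, 20]
Mean = 157/12
Median = 29/2
Freq: {15: 1, 8: 2, 20: 2, 17: 3, 12: 1, 14: 1, 5: 1, 4: 1}
Mode: [17]

Mean=157/12, Median=29/2, Mode=17


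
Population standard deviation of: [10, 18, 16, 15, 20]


Mean = 79/5
  (10-79/5)²=841/25
  (18-79/5)²=121/25
  (16-79/5)²=1/25
  (15-79/5)²=16/25
  (20-79/5)²=441/25
Σ(x-μ)² = 284/5
σ² = (284/5)/5 = 284/25

σ = √(284/25) ≈ 3.3705


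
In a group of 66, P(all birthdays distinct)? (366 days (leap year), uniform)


P(all different) = Π(366-i)/366 for i=0..65
= (366/366)×(365/366)×...×(301/366)
= 0.001939

P ≈ 0.0019 ≈ 0.19%


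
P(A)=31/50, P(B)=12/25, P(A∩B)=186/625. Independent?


P(A)×P(B) = 186/625
P(A∩B) = 186/625
Equal ✓ → Independent

Yes, independent


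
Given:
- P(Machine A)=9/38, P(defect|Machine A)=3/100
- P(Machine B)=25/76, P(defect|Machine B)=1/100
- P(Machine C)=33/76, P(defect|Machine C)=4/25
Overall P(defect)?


P(B) = Σ P(B|Aᵢ)×P(Aᵢ)
  3/100×9/38 = 27/3800
  1/100×25/76 = 1/304
  4/25×33/76 = 33/475
Sum = 607/7600

P(defect) = 607/7600 ≈ 7.99%


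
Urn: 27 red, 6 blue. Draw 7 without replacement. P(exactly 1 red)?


Hypergeometric: C(27,1)×C(6,6)/C(33,7)
= 27×1/4272048 = 1/158224

P(X=1) = 1/158224 ≈ 0.00%


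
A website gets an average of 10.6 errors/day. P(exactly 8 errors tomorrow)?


Poisson(λ=10.6): P(X=8) = e^(-λ)×λ^k/k!
= e^(-10.6) × 10.6^8 / 8!
≈ 2.491600973e-05 × 159384807.453 / 40320 ≈ 0.098493

P(X=8) ≈ 0.098493 ≈ 9.85%


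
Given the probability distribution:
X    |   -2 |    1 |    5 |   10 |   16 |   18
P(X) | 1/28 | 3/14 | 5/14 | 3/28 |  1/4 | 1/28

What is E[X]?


E[X] = Σ x·P(X=x)
= (-2)×(1/28) + (1)×(3/14) + (5)×(5/14) + (10)×(3/28) + (16)×(1/4) + (18)×(1/28)
= 107/14

E[X] = 107/14


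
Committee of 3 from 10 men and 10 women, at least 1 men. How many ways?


Count by #men:
  1M,2W: C(10,1)×C(10,2)=450
  2M,1W: C(10,2)×C(10,1)=450
  3M,0W: C(10,3)×C(10,0)=120
Total = 1020

1020
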